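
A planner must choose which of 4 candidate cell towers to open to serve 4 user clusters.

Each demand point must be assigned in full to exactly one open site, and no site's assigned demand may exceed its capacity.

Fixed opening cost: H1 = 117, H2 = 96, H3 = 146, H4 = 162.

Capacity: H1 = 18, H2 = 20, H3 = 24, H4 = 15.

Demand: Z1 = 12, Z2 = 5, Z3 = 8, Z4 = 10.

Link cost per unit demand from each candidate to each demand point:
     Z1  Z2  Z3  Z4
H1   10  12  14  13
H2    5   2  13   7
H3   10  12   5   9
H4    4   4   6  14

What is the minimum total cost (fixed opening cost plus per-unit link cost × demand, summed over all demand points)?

Open {H2, H3}; cheapest assignment that respects the capacities:
  H2 (cap 20, load 17): Z1, Z2 — cost 12×5 + 5×2 = 70
  H3 (cap 24, load 18): Z3, Z4 — cost 8×5 + 10×9 = 130
  Shipping 200, fixed 242 → total 442.
  Any other capacity-feasible assignment to {H2, H3} ships for at least 200.
Compare {H1, H2}: its best feasible assignment gives total 525.
Compare {H3, H4}: its best feasible assignment gives total 546.
Every other set of open sites that can feasibly serve all demand totals ≥ 525 even under its best assignment. Minimum: 442.

442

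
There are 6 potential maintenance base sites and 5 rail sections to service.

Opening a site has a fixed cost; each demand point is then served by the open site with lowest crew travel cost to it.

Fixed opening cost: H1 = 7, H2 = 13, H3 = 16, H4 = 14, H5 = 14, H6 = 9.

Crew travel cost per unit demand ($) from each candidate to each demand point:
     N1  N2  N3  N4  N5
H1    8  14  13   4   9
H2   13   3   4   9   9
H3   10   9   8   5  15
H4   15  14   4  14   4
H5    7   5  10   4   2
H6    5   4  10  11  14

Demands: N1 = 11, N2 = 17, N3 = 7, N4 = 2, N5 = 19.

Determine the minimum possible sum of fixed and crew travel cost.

216

Open {H2, H5, H6}: assign each demand point to its cheapest open site.
  N1→H6 11×5=55, N2→H2 17×3=51, N3→H2 7×4=28, N4→H5 2×4=8, N5→H5 19×2=38
  crew travel cost 180, fixed 36 → total 216.
Compare {H1, H2, H5, H6}: crew travel cost 180 + fixed 43 = 223.
Compare {H2, H5}: crew travel cost 202 + fixed 27 = 229.
Compare {H2, H4, H5, H6}: crew travel cost 180 + fixed 50 = 230.
All other subsets cost ≥ 223. Minimum total cost: 216.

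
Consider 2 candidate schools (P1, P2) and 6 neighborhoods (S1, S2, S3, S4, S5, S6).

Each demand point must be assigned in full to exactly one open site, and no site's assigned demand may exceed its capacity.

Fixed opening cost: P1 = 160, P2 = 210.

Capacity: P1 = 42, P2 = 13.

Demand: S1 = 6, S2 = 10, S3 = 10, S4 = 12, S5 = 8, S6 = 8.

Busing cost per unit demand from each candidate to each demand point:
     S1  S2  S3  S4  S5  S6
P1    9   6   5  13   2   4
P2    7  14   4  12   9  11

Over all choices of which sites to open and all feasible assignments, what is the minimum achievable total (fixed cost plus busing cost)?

Open {P1, P2}; cheapest assignment that respects the capacities:
  P1 (cap 42, load 42): S1, S2, S3, S5, S6 — cost 6×9 + 10×6 + 10×5 + 8×2 + 8×4 = 212
  P2 (cap 13, load 12): S4 — cost 12×12 = 144
  Shipping 356, fixed 370 → total 726.
  Any other capacity-feasible assignment to {P1, P2} ships for at least 356.
Total demand is 54 and no other set of sites has combined capacity ≥ 54, so {P1, P2} is the only feasible choice of open sites. Minimum: 726.

726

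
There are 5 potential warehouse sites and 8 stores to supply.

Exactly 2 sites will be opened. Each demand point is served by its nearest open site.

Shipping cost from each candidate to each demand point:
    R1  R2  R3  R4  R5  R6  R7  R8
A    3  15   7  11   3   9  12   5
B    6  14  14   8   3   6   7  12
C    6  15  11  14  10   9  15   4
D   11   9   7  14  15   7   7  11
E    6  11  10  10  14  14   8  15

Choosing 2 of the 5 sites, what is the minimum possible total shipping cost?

52

Open {A, D}.
  R1→A 3, R2→D 9, R3→A 7, R4→A 11, R5→A 3, R6→D 7, R7→D 7, R8→A 5  ⇒ total 52.
Compare {A, B}: total 53.
Compare {A, E}: total 56.
No size-2 selection does better; minimum is 52.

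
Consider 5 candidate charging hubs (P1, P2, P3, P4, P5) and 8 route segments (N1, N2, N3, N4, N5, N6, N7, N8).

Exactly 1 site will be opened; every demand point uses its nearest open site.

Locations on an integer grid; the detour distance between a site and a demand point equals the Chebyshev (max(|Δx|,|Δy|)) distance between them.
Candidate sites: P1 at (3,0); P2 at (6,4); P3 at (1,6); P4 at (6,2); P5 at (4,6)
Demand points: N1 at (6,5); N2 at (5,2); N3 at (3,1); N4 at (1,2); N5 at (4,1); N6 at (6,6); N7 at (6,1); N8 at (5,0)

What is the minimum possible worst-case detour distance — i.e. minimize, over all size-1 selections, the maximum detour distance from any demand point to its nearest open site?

Open {P2}.
  Farthest demand point is N4 at detour distance 5 (to P2); all others are ≤ 5.
With {P4} the worst case is 5.
With {P1} the worst case is 6.
No size-1 selection achieves below 5.

5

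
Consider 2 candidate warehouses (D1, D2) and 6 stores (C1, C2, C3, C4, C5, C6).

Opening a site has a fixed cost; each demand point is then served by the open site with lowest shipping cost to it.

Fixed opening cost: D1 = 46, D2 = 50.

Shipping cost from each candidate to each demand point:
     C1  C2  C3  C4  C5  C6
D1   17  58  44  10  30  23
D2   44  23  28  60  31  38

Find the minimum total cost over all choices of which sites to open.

227

Open {D1, D2}: assign each demand point to its cheapest open site.
  C1→D1 17, C2→D2 23, C3→D2 28, C4→D1 10, C5→D1 30, C6→D1 23
  shipping cost 131, fixed 96 → total 227.
Compare {D1}: shipping cost 182 + fixed 46 = 228.
Compare {D2}: shipping cost 224 + fixed 50 = 274.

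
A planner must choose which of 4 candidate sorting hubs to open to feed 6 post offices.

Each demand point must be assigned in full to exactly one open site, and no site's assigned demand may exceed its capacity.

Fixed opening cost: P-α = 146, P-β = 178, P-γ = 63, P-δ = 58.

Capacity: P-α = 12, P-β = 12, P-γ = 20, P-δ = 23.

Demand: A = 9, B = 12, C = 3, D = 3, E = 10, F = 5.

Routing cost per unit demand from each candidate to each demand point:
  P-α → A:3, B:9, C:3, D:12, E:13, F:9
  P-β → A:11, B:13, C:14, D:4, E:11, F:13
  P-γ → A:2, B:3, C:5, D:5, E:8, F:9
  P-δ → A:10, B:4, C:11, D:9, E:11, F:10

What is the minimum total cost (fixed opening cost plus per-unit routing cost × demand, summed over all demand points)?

372

Open {P-γ, P-δ}; cheapest assignment that respects the capacities:
  P-γ (cap 20, load 20): A, C, D, F — cost 9×2 + 3×5 + 3×5 + 5×9 = 93
  P-δ (cap 23, load 22): B, E — cost 12×4 + 10×11 = 158
  Shipping 251, fixed 121 → total 372.
  Any other capacity-feasible assignment to {P-γ, P-δ} ships for at least 251.
Compare {P-α, P-γ, P-δ}: its best feasible assignment gives total 491.
Compare {P-β, P-γ, P-δ}: its best feasible assignment gives total 540.
Every other set of open sites that can feasibly serve all demand totals ≥ 491 even under its best assignment. Minimum: 372.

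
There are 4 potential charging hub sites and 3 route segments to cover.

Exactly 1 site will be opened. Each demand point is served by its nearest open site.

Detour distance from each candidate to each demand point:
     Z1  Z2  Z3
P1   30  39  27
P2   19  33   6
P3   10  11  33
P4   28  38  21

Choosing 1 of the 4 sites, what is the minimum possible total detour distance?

Open {P3}.
  Z1→P3 10, Z2→P3 11, Z3→P3 33  ⇒ total 54.
Compare {P2}: total 58.
Compare {P4}: total 87.
No size-1 selection does better; minimum is 54.

54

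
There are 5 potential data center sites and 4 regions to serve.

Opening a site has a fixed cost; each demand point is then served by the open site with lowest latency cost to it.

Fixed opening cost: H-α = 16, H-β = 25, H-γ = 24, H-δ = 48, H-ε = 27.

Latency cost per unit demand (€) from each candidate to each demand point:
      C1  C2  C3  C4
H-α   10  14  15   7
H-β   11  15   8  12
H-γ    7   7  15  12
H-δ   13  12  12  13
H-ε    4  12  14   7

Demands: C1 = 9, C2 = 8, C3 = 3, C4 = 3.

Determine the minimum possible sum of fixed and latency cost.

206

Open {H-γ, H-ε}: assign each demand point to its cheapest open site.
  C1→H-ε 9×4=36, C2→H-γ 8×7=56, C3→H-ε 3×14=42, C4→H-ε 3×7=21
  latency cost 155, fixed 51 → total 206.
Compare {H-β, H-γ, H-ε}: latency cost 137 + fixed 76 = 213.
Compare {H-ε}: latency cost 195 + fixed 27 = 222.
Compare {H-α, H-γ, H-ε}: latency cost 155 + fixed 67 = 222.
All other subsets cost ≥ 213. Minimum total cost: 206.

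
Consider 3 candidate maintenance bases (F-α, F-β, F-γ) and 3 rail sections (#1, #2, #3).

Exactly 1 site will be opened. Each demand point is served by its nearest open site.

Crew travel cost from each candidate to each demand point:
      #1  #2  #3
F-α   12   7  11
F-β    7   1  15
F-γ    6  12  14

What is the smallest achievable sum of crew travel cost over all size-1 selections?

Open {F-β}.
  #1→F-β 7, #2→F-β 1, #3→F-β 15  ⇒ total 23.
Compare {F-α}: total 30.
Compare {F-γ}: total 32.

23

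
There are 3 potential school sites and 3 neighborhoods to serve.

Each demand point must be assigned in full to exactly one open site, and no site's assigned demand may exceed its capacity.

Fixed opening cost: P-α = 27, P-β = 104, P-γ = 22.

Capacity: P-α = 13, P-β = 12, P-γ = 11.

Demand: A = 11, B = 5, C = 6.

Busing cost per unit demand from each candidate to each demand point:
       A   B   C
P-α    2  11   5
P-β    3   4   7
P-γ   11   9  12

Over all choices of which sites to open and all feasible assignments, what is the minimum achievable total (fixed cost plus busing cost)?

Open {P-α, P-γ}; cheapest assignment that respects the capacities:
  P-α (cap 13, load 11): A — cost 11×2 = 22
  P-γ (cap 11, load 11): B, C — cost 5×9 + 6×12 = 117
  Shipping 139, fixed 49 → total 188.
  Any other capacity-feasible assignment to {P-α, P-γ} ships for at least 139.
Compare {P-α, P-β}: its best feasible assignment gives total 215.
Compare {P-α, P-β, P-γ}: its best feasible assignment gives total 237.
Every other set of open sites that can feasibly serve all demand totals ≥ 215 even under its best assignment. Minimum: 188.

188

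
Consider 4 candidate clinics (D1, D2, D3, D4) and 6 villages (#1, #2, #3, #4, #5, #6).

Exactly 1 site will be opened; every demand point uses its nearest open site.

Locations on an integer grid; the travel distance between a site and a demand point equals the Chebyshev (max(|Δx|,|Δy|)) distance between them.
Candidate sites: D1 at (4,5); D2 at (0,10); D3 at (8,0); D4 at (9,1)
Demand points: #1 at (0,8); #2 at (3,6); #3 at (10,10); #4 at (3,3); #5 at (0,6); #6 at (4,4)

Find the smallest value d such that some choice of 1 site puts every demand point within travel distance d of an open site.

6

Open {D1}.
  Farthest demand point is #3 at travel distance 6 (to D1); all others are ≤ 6.
With {D4} the worst case is 9.
With {D2} the worst case is 10.
No size-1 selection achieves below 6.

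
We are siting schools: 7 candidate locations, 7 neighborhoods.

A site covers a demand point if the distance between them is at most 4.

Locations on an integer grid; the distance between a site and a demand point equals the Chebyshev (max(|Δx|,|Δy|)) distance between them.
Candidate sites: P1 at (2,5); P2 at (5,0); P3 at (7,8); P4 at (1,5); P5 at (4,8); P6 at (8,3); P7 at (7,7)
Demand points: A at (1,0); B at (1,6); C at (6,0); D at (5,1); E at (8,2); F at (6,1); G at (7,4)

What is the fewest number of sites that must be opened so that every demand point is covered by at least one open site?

Coverage sets (demand points within 4 of each site):
  P1: {B, D, F}
  P2: {A, C, D, E, F, G}
  P3: {G}
  P4: {B, D}
  P5: {B, G}
  P6: {C, D, E, F, G}
  P7: {G}
No single site covers all 7 demand points.
But {P1, P2} covers everything, so the minimum is 2.

2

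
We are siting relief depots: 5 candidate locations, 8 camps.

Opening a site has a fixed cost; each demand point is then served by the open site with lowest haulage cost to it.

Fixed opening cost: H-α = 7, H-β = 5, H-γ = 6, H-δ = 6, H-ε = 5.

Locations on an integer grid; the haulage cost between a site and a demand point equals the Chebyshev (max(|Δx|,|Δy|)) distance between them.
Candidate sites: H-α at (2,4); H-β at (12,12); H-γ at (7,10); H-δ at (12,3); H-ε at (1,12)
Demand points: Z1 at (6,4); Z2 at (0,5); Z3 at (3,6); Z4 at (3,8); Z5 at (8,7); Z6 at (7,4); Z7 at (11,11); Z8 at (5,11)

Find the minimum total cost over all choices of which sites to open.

Open {H-α, H-γ}: assign each demand point to its cheapest open site.
  Z1→H-α 4, Z2→H-α 2, Z3→H-α 2, Z4→H-α 4, Z5→H-γ 3, Z6→H-α 5, Z7→H-γ 4, Z8→H-γ 2
  haulage cost 26, fixed 13 → total 39.
Compare {H-α, H-β, H-γ}: haulage cost 23 + fixed 18 = 41.
Compare {H-γ}: haulage cost 36 + fixed 6 = 42.
Compare {H-α, H-β}: haulage cost 30 + fixed 12 = 42.
All other subsets cost ≥ 41. Minimum total cost: 39.

39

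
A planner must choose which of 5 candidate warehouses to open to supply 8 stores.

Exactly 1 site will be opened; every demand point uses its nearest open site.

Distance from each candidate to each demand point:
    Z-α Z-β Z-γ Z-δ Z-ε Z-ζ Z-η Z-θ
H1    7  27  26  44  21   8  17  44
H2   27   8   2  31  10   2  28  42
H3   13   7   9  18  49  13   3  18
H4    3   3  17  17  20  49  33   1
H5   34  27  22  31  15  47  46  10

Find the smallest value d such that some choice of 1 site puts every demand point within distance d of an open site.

Open {H2}.
  Farthest demand point is Z-θ at distance 42 (to H2); all others are ≤ 42.
With {H1} the worst case is 44.
With {H5} the worst case is 47.
No size-1 selection achieves below 42.

42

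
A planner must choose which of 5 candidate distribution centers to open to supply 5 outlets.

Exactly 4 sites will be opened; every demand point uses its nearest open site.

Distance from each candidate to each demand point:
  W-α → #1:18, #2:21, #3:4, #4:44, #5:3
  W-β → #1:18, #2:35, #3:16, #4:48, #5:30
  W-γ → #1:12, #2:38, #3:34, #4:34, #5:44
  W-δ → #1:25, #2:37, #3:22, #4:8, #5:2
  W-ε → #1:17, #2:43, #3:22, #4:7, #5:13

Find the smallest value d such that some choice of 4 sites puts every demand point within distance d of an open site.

21

Open {W-α, W-β, W-γ, W-δ}.
  Farthest demand point is #2 at distance 21 (to W-α); all others are ≤ 21.
With {W-α, W-β, W-γ, W-ε} the worst case is 21.
With {W-α, W-β, W-δ, W-ε} the worst case is 21.
No size-4 selection achieves below 21.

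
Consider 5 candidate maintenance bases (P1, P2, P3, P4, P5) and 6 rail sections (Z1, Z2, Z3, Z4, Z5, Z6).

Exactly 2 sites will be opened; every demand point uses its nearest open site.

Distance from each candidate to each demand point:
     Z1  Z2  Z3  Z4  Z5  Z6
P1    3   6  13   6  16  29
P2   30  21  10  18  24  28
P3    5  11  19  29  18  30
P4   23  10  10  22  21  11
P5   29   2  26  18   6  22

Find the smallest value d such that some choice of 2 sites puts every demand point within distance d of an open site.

16

Open {P1, P4}.
  Farthest demand point is Z5 at distance 16 (to P1); all others are ≤ 16.
With {P1, P5} the worst case is 22.
With {P3, P4} the worst case is 22.
No size-2 selection achieves below 16.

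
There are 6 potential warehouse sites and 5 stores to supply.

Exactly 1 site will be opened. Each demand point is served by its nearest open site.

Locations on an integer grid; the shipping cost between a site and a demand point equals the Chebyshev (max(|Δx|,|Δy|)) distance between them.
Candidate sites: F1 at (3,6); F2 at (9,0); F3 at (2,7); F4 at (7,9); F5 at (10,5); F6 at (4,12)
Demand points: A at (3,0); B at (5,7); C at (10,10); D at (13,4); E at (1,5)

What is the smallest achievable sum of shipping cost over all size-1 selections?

Open {F4}.
  A→F4 9, B→F4 2, C→F4 3, D→F4 6, E→F4 6  ⇒ total 26.
Compare {F1}: total 27.
Compare {F5}: total 29.
No size-1 selection does better; minimum is 26.

26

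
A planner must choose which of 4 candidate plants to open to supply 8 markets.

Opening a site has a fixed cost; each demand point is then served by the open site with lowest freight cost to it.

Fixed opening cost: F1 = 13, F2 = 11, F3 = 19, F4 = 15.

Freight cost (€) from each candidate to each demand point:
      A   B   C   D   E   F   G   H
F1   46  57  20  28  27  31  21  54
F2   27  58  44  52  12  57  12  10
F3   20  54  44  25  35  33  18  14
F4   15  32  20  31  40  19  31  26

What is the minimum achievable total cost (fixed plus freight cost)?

177

Open {F2, F4}: assign each demand point to its cheapest open site.
  A→F4 15, B→F4 32, C→F4 20, D→F4 31, E→F2 12, F→F4 19, G→F2 12, H→F2 10
  freight cost 151, fixed 26 → total 177.
Compare {F1, F2, F4}: freight cost 148 + fixed 39 = 187.
Compare {F2, F3, F4}: freight cost 145 + fixed 45 = 190.
Compare {F1, F2, F3, F4}: freight cost 145 + fixed 58 = 203.
All other subsets cost ≥ 187. Minimum total cost: 177.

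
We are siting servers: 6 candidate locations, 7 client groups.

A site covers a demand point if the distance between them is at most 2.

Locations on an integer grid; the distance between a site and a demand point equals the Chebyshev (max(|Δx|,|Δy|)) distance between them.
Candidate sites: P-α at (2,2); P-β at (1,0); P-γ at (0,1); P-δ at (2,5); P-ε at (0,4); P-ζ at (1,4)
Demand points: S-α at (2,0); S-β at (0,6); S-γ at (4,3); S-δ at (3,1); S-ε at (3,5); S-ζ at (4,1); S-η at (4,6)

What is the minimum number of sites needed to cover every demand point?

2

Coverage sets (demand points within 2 of each site):
  P-α: {S-α, S-γ, S-δ, S-ζ}
  P-β: {S-α, S-δ}
  P-γ: {S-α}
  P-δ: {S-β, S-γ, S-ε, S-η}
  P-ε: {S-β}
  P-ζ: {S-β, S-ε}
No single site covers all 7 demand points.
But {P-α, P-δ} covers everything, so the minimum is 2.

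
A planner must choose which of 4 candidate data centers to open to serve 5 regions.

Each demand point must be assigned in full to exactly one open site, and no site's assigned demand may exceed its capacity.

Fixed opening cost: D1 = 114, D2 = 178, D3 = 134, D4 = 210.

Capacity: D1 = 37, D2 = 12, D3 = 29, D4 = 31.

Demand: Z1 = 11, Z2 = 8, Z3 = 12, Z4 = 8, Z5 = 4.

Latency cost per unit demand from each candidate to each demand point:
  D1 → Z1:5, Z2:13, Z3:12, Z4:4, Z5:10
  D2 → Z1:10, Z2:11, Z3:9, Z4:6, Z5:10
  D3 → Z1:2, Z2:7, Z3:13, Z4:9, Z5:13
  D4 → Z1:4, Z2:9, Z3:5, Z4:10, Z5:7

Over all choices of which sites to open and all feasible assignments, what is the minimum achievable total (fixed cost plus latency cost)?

Open {D1, D3}; cheapest assignment that respects the capacities:
  D1 (cap 37, load 24): Z3, Z4, Z5 — cost 12×12 + 8×4 + 4×10 = 216
  D3 (cap 29, load 19): Z1, Z2 — cost 11×2 + 8×7 = 78
  Shipping 294, fixed 248 → total 542.
  Any other capacity-feasible assignment to {D1, D3} ships for at least 294.
Compare {D1, D4}: its best feasible assignment gives total 571.
Compare {D3, D4}: its best feasible assignment gives total 582.
Every other set of open sites that can feasibly serve all demand totals ≥ 571 even under its best assignment. Minimum: 542.

542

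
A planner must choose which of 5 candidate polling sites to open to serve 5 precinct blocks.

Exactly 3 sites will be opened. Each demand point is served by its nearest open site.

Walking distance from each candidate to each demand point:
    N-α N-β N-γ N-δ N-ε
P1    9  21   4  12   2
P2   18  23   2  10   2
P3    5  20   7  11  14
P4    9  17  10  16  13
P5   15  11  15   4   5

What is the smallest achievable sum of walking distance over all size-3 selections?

Open {P2, P3, P5}.
  N-α→P3 5, N-β→P5 11, N-γ→P2 2, N-δ→P5 4, N-ε→P2 2  ⇒ total 24.
Compare {P1, P3, P5}: total 26.
Compare {P1, P2, P5}: total 28.
No size-3 selection does better; minimum is 24.

24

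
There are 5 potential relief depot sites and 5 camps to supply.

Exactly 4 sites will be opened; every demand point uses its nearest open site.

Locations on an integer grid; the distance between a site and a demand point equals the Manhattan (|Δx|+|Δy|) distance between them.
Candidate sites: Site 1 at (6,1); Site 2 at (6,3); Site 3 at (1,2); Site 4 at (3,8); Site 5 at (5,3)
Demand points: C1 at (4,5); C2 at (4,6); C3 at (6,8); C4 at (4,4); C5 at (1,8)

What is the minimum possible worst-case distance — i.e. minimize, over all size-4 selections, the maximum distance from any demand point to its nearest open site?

3

Open {Site 1, Site 2, Site 4, Site 5}.
  Farthest demand point is C1 at distance 3 (to Site 5); all others are ≤ 3.
With {Site 1, Site 3, Site 4, Site 5} the worst case is 3.
With {Site 2, Site 3, Site 4, Site 5} the worst case is 3.
No size-4 selection achieves below 3.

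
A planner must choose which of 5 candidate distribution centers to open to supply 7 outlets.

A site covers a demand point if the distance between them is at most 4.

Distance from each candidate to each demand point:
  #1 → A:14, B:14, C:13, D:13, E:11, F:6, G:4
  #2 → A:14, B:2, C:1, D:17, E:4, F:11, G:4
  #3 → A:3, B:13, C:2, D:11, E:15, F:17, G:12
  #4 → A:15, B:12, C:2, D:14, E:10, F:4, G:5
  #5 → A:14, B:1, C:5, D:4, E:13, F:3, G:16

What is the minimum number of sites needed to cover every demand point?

Coverage sets (demand points within 4 of each site):
  #1: {G}
  #2: {B, C, E, G}
  #3: {A, C}
  #4: {C, F}
  #5: {B, D, F}
No 2 sites suffice: every size-2 union leaves at least one demand point uncovered.
But {#2, #3, #5} covers everything, so the minimum is 3.

3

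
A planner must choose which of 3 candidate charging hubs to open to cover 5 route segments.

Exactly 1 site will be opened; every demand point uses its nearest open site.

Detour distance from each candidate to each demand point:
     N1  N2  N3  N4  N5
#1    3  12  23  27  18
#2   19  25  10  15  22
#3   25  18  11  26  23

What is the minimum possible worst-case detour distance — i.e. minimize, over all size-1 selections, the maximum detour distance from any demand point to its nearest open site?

Open {#2}.
  Farthest demand point is N2 at detour distance 25 (to #2); all others are ≤ 25.
With {#3} the worst case is 26.
With {#1} the worst case is 27.
No size-1 selection achieves below 25.

25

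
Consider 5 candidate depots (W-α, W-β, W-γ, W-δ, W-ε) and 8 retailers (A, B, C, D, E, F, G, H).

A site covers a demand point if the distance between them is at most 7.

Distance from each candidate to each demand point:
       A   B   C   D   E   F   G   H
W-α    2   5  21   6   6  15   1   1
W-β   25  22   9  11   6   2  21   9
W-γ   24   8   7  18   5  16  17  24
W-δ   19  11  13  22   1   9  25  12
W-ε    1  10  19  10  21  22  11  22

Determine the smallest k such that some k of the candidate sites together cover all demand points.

3

Coverage sets (demand points within 7 of each site):
  W-α: {A, B, D, E, G, H}
  W-β: {E, F}
  W-γ: {C, E}
  W-δ: {E}
  W-ε: {A}
No 2 sites suffice: every size-2 union leaves at least one demand point uncovered.
But {W-α, W-β, W-γ} covers everything, so the minimum is 3.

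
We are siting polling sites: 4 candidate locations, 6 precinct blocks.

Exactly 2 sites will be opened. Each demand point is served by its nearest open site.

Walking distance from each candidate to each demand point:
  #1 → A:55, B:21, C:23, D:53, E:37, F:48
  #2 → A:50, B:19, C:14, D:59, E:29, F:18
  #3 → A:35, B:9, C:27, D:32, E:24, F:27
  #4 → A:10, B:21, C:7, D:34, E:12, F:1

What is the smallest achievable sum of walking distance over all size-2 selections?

Open {#3, #4}.
  A→#4 10, B→#3 9, C→#4 7, D→#3 32, E→#4 12, F→#4 1  ⇒ total 71.
Compare {#2, #4}: total 83.
Compare {#1, #4}: total 85.
No size-2 selection does better; minimum is 71.

71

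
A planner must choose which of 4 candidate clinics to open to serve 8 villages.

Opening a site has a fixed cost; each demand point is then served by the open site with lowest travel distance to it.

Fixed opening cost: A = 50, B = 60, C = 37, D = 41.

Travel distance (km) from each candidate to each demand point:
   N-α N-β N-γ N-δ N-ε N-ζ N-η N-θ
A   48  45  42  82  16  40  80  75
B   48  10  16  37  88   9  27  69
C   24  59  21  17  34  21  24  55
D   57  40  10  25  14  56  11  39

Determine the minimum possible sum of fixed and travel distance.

254

Open {C, D}: assign each demand point to its cheapest open site.
  N-α→C 24, N-β→D 40, N-γ→D 10, N-δ→C 17, N-ε→D 14, N-ζ→C 21, N-η→D 11, N-θ→D 39
  travel distance 176, fixed 78 → total 254.
Compare {B, D}: travel distance 166 + fixed 101 = 267.
Compare {B, C, D}: travel distance 134 + fixed 138 = 272.
Compare {B, C}: travel distance 189 + fixed 97 = 286.
All other subsets cost ≥ 267. Minimum total cost: 254.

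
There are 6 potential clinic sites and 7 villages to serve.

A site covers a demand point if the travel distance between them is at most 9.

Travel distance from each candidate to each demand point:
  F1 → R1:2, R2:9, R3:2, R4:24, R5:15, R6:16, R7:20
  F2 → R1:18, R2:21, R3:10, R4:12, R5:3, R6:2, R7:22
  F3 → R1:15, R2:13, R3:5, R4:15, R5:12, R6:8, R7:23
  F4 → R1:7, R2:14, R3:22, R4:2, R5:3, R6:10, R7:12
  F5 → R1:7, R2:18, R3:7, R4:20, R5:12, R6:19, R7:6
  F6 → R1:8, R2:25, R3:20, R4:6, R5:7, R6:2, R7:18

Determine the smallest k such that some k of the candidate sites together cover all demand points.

3

Coverage sets (demand points within 9 of each site):
  F1: {R1, R2, R3}
  F2: {R5, R6}
  F3: {R3, R6}
  F4: {R1, R4, R5}
  F5: {R1, R3, R7}
  F6: {R1, R4, R5, R6}
No 2 sites suffice: every size-2 union leaves at least one demand point uncovered.
But {F1, F5, F6} covers everything, so the minimum is 3.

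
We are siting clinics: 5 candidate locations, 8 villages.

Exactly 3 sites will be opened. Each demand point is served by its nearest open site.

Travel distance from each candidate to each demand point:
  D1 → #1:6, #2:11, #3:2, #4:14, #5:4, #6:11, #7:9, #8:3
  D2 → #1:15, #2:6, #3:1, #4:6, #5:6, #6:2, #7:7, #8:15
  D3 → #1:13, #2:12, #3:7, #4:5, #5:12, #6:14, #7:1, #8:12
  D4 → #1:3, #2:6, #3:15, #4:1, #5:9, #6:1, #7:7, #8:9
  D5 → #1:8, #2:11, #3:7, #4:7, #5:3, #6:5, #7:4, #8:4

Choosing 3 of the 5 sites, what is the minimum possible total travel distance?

Open {D1, D3, D4}.
  #1→D4 3, #2→D4 6, #3→D1 2, #4→D4 1, #5→D1 4, #6→D4 1, #7→D3 1, #8→D1 3  ⇒ total 21.
Compare {D1, D4, D5}: total 23.
Compare {D2, D4, D5}: total 23.
No size-3 selection does better; minimum is 21.

21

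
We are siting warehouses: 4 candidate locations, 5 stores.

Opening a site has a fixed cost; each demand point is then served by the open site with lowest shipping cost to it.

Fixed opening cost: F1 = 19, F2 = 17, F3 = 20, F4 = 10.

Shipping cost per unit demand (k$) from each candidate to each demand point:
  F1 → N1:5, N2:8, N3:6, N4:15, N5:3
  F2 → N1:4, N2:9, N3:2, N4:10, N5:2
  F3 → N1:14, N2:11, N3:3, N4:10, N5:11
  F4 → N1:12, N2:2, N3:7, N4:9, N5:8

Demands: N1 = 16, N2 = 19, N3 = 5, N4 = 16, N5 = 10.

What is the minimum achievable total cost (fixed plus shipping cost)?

303

Open {F2, F4}: assign each demand point to its cheapest open site.
  N1→F2 16×4=64, N2→F4 19×2=38, N3→F2 5×2=10, N4→F4 16×9=144, N5→F2 10×2=20
  shipping cost 276, fixed 27 → total 303.
Compare {F1, F2, F4}: shipping cost 276 + fixed 46 = 322.
Compare {F2, F3, F4}: shipping cost 276 + fixed 47 = 323.
Compare {F1, F2, F3, F4}: shipping cost 276 + fixed 66 = 342.
All other subsets cost ≥ 322. Minimum total cost: 303.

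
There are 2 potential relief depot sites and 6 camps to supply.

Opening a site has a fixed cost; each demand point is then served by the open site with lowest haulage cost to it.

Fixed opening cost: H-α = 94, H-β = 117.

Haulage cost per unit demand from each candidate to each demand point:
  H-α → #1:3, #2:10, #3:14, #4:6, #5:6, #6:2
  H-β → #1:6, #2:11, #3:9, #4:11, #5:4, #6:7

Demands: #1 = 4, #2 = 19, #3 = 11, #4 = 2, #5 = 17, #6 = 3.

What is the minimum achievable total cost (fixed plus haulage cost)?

560

Open {H-β}: assign each demand point to its cheapest open site.
  #1→H-β 4×6=24, #2→H-β 19×11=209, #3→H-β 11×9=99, #4→H-β 2×11=22, #5→H-β 17×4=68, #6→H-β 3×7=21
  haulage cost 443, fixed 117 → total 560.
Compare {H-α}: haulage cost 476 + fixed 94 = 570.
Compare {H-α, H-β}: haulage cost 387 + fixed 211 = 598.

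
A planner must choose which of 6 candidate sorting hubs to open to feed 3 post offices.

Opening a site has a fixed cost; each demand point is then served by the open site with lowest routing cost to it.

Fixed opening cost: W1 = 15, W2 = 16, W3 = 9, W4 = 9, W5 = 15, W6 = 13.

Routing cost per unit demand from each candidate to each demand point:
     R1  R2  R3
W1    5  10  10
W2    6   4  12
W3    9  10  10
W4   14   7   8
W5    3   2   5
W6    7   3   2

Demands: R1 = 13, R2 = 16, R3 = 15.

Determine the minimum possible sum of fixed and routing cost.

Open {W5, W6}: assign each demand point to its cheapest open site.
  R1→W5 13×3=39, R2→W5 16×2=32, R3→W6 15×2=30
  routing cost 101, fixed 28 → total 129.
Compare {W3, W5, W6}: routing cost 101 + fixed 37 = 138.
Compare {W4, W5, W6}: routing cost 101 + fixed 37 = 138.
Compare {W1, W5, W6}: routing cost 101 + fixed 43 = 144.
All other subsets cost ≥ 138. Minimum total cost: 129.

129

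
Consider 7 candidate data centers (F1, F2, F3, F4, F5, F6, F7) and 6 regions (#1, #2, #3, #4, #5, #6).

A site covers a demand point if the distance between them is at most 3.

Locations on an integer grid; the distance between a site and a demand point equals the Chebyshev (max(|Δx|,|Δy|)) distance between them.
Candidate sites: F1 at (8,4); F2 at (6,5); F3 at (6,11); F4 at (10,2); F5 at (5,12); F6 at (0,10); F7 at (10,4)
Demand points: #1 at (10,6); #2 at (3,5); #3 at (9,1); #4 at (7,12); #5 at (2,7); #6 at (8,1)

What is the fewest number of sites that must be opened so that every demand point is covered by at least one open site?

4

Coverage sets (demand points within 3 of each site):
  F1: {#1, #3, #6}
  F2: {#2}
  F3: {#4}
  F4: {#3, #6}
  F5: {#4}
  F6: {#5}
  F7: {#1, #3, #6}
No 3 sites suffice: every size-3 union leaves at least one demand point uncovered.
But {F1, F2, F3, F6} covers everything, so the minimum is 4.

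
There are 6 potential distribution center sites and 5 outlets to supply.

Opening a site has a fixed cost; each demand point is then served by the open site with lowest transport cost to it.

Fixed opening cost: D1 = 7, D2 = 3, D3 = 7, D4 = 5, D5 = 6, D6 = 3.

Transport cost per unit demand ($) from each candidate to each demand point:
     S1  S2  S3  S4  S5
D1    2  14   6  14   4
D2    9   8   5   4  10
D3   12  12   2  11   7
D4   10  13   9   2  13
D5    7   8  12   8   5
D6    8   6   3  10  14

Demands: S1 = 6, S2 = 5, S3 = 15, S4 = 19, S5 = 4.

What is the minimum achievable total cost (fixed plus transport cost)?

148

Open {D1, D3, D4, D6}: assign each demand point to its cheapest open site.
  S1→D1 6×2=12, S2→D6 5×6=30, S3→D3 15×2=30, S4→D4 19×2=38, S5→D1 4×4=16
  transport cost 126, fixed 22 → total 148.
Compare {D1, D2, D3, D4, D6}: transport cost 126 + fixed 25 = 151.
Compare {D1, D3, D4, D5, D6}: transport cost 126 + fixed 28 = 154.
Compare {D1, D4, D6}: transport cost 141 + fixed 15 = 156.
All other subsets cost ≥ 151. Minimum total cost: 148.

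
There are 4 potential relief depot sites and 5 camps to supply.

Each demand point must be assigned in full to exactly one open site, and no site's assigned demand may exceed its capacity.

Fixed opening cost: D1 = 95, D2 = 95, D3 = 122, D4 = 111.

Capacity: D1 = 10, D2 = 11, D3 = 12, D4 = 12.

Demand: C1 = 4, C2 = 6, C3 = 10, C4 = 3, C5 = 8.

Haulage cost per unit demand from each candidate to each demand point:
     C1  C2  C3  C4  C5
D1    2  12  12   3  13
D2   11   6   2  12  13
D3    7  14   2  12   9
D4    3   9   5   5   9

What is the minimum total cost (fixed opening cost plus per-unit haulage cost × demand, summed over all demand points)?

486

Open {D1, D2, D4}; cheapest assignment that respects the capacities:
  D1 (cap 10, load 9): C2, C4 — cost 6×12 + 3×3 = 81
  D2 (cap 11, load 10): C3 — cost 10×2 = 20
  D4 (cap 12, load 12): C1, C5 — cost 4×3 + 8×9 = 84
  Shipping 185, fixed 301 → total 486.
  Any other capacity-feasible assignment to {D1, D2, D4} ships for at least 185.
Compare {D2, D3, D4}: its best feasible assignment gives total 504.
Compare {D1, D2, D3}: its best feasible assignment gives total 513.
Every other set of open sites that can feasibly serve all demand totals ≥ 504 even under its best assignment. Minimum: 486.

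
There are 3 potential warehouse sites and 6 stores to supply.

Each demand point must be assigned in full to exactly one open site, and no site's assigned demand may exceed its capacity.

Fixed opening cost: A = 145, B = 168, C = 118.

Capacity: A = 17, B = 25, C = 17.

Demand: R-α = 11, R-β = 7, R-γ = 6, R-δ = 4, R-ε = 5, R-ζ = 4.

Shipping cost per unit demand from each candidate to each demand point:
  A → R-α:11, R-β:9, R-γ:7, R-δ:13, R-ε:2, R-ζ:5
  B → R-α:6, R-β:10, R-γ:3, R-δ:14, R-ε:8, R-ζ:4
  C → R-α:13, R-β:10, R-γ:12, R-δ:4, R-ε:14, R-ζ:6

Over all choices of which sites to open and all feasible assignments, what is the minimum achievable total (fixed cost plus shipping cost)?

520

Open {B, C}; cheapest assignment that respects the capacities:
  B (cap 25, load 22): R-α, R-γ, R-ε — cost 11×6 + 6×3 + 5×8 = 124
  C (cap 17, load 15): R-β, R-δ, R-ζ — cost 7×10 + 4×4 + 4×6 = 110
  Shipping 234, fixed 286 → total 520.
  Any other capacity-feasible assignment to {B, C} ships for at least 234.
Compare {A, B}: its best feasible assignment gives total 538.
Compare {A, B, C}: its best feasible assignment gives total 620.
Every other set of open sites that can feasibly serve all demand totals ≥ 538 even under its best assignment. Minimum: 520.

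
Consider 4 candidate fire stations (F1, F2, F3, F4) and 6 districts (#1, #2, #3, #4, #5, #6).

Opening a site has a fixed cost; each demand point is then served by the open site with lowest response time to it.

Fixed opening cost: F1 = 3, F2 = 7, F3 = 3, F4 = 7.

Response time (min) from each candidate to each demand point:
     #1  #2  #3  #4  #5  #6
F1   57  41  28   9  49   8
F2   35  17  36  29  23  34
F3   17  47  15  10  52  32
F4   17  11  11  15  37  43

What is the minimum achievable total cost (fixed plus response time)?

96

Open {F1, F2, F4}: assign each demand point to its cheapest open site.
  #1→F4 17, #2→F4 11, #3→F4 11, #4→F1 9, #5→F2 23, #6→F1 8
  response time 79, fixed 17 → total 96.
Compare {F1, F2, F3, F4}: response time 79 + fixed 20 = 99.
Compare {F1, F2, F3}: response time 89 + fixed 13 = 102.
Compare {F1, F4}: response time 93 + fixed 10 = 103.
All other subsets cost ≥ 99. Minimum total cost: 96.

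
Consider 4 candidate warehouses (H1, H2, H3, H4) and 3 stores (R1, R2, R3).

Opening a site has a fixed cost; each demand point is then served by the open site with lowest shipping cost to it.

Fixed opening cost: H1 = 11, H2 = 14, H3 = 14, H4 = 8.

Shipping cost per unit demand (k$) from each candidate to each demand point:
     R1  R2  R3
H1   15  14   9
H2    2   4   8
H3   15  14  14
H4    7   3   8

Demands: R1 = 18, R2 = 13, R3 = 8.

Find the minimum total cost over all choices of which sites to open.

Open {H2, H4}: assign each demand point to its cheapest open site.
  R1→H2 18×2=36, R2→H4 13×3=39, R3→H2 8×8=64
  shipping cost 139, fixed 22 → total 161.
Compare {H2}: shipping cost 152 + fixed 14 = 166.
Compare {H1, H2, H4}: shipping cost 139 + fixed 33 = 172.
Compare {H2, H3, H4}: shipping cost 139 + fixed 36 = 175.
All other subsets cost ≥ 166. Minimum total cost: 161.

161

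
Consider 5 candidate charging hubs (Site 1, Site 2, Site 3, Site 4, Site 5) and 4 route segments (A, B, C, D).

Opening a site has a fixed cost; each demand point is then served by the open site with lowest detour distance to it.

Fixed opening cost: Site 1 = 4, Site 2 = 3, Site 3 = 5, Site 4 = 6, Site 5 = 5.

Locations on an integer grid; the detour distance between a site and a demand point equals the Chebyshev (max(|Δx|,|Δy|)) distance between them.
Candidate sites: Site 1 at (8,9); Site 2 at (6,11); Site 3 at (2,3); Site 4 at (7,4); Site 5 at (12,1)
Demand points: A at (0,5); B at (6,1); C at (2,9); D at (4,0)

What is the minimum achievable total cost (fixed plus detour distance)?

Open {Site 3}: assign each demand point to its cheapest open site.
  A→Site 3 2, B→Site 3 4, C→Site 3 6, D→Site 3 3
  detour distance 15, fixed 5 → total 20.
Compare {Site 2, Site 3}: detour distance 13 + fixed 8 = 21.
Compare {Site 1, Site 3}: detour distance 15 + fixed 9 = 24.
Compare {Site 3, Site 4}: detour distance 13 + fixed 11 = 24.
All other subsets cost ≥ 21. Minimum total cost: 20.

20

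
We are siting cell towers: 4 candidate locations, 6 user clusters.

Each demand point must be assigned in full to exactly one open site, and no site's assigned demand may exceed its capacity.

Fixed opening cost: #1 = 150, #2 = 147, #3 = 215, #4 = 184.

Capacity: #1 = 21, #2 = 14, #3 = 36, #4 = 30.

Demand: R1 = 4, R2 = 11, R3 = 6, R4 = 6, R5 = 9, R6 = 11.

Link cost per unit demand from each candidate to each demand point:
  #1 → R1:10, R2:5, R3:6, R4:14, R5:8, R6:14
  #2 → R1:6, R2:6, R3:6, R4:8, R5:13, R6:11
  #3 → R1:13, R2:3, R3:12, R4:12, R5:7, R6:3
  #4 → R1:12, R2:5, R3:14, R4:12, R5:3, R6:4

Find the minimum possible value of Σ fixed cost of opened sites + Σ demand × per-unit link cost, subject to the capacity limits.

608

Open {#1, #4}; cheapest assignment that respects the capacities:
  #1 (cap 21, load 21): R1, R2, R3 — cost 4×10 + 11×5 + 6×6 = 131
  #4 (cap 30, load 26): R4, R5, R6 — cost 6×12 + 9×3 + 11×4 = 143
  Shipping 274, fixed 334 → total 608.
  Any other capacity-feasible assignment to {#1, #4} ships for at least 274.
Compare {#2, #3}: its best feasible assignment gives total 627.
Compare {#1, #3}: its best feasible assignment gives total 651.
Every other set of open sites that can feasibly serve all demand totals ≥ 627 even under its best assignment. Minimum: 608.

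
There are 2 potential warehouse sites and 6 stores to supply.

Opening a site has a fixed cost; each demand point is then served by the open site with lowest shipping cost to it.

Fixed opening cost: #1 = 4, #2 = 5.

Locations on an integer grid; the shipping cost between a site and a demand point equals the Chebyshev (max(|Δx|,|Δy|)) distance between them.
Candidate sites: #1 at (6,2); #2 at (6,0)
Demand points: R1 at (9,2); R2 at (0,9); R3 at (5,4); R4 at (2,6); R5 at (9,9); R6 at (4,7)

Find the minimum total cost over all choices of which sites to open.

Open {#1}: assign each demand point to its cheapest open site.
  R1→#1 3, R2→#1 7, R3→#1 2, R4→#1 4, R5→#1 7, R6→#1 5
  shipping cost 28, fixed 4 → total 32.
Compare {#1, #2}: shipping cost 28 + fixed 9 = 37.
Compare {#2}: shipping cost 38 + fixed 5 = 43.

32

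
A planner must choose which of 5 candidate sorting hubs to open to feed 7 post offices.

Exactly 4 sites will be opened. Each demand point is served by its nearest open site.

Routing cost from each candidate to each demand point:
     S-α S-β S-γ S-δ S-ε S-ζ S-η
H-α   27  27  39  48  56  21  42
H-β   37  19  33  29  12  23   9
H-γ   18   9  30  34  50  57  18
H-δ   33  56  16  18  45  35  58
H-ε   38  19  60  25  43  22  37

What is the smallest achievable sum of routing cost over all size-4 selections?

103

Open {H-α, H-β, H-γ, H-δ}.
  S-α→H-γ 18, S-β→H-γ 9, S-γ→H-δ 16, S-δ→H-δ 18, S-ε→H-β 12, S-ζ→H-α 21, S-η→H-β 9  ⇒ total 103.
Compare {H-β, H-γ, H-δ, H-ε}: total 104.
Compare {H-α, H-β, H-δ, H-ε}: total 122.
No size-4 selection does better; minimum is 103.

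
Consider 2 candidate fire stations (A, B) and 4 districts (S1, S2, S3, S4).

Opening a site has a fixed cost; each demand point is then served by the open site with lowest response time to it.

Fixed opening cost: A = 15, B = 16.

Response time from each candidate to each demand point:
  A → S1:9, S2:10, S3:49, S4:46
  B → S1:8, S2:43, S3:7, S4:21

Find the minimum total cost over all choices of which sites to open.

Open {A, B}: assign each demand point to its cheapest open site.
  S1→B 8, S2→A 10, S3→B 7, S4→B 21
  response time 46, fixed 31 → total 77.
Compare {B}: response time 79 + fixed 16 = 95.
Compare {A}: response time 114 + fixed 15 = 129.

77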